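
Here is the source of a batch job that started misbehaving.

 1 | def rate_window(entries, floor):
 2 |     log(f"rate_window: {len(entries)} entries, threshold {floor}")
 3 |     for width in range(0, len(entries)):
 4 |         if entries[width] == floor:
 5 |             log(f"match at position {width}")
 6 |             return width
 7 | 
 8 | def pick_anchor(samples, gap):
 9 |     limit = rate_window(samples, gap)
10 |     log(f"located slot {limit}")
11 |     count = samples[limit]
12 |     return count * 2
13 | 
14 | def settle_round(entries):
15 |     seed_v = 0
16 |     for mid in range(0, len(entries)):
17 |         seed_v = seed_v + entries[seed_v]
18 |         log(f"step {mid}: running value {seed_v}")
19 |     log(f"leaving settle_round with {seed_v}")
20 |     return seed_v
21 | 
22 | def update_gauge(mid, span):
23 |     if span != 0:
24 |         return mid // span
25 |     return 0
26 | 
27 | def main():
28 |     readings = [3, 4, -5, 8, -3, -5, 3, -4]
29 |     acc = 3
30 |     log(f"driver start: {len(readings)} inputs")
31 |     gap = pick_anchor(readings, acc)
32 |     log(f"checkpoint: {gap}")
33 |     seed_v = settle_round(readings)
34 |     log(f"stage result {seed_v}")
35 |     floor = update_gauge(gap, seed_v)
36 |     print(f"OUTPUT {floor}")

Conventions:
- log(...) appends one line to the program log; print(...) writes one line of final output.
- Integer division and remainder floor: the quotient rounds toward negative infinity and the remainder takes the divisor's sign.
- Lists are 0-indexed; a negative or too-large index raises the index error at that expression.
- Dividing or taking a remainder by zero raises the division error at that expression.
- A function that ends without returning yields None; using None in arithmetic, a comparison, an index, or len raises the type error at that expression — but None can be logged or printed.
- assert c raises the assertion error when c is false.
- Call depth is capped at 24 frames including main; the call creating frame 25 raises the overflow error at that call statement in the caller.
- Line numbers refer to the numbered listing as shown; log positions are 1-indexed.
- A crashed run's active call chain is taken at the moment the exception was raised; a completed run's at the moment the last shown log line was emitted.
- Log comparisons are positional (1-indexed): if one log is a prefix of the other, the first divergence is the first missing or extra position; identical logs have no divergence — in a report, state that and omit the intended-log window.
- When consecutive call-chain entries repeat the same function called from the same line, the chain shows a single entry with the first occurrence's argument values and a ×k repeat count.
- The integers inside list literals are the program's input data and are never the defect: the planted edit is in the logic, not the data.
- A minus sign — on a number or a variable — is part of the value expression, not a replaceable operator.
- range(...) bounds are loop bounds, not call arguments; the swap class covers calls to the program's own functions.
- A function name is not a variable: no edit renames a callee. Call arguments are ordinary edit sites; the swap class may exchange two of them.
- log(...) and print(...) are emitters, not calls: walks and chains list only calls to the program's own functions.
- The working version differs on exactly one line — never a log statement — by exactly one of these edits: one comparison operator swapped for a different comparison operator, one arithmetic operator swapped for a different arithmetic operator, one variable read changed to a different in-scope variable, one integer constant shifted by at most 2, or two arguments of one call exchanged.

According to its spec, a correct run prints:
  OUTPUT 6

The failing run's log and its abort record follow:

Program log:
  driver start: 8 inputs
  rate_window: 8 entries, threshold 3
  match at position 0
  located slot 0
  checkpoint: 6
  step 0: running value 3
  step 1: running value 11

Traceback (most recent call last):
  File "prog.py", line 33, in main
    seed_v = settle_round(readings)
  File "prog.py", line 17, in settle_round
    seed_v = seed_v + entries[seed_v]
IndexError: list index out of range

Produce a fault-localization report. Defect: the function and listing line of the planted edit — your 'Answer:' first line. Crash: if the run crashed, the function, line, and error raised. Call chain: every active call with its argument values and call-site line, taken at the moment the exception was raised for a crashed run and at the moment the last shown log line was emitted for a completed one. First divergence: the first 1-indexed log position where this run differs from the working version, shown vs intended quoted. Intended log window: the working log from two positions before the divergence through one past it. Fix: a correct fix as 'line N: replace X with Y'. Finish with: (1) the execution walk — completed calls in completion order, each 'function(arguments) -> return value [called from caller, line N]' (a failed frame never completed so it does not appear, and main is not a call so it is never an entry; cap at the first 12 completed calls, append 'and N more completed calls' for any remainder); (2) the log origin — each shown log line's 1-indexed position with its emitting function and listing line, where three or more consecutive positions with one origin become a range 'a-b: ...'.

Answer: the defect is in settle_round at line 17.
Core observation: Position 7 is the first bad log line: 'step 1: running value 11' should read 'step 1: running value 7'.
Crash: settle_round, line 17, IndexError.
Call chain: main -> settle_round([3, 4, -5, 8, -3, -5, 3, -4]) (called at line 33).
First divergence: at position 7 the run shows 'step 1: running value 11' where the working version logs 'step 1: running value 7'.
Intended log window:
  5: checkpoint: 6
  6: step 0: running value 3
  7: step 1: running value 7
  8: step 2: running value 2
Execution walk:
  rate_window([3, 4, -5, 8, -3, -5, 3, -4], 3) -> 0  [called from pick_anchor, line 9]
  pick_anchor([3, 4, -5, 8, -3, -5, 3, -4], 3) -> 6  [called from main, line 31]
Log origins:
  1: logged in main at line 30
  2: logged in rate_window at line 2
  3: logged in rate_window at line 5
  4: logged in pick_anchor at line 10
  5: logged in main at line 32
  6: logged in settle_round at line 18
  7: logged in settle_round at line 18
A correct fix: line 17: replace `entries[seed_v]` with `entries[mid]`.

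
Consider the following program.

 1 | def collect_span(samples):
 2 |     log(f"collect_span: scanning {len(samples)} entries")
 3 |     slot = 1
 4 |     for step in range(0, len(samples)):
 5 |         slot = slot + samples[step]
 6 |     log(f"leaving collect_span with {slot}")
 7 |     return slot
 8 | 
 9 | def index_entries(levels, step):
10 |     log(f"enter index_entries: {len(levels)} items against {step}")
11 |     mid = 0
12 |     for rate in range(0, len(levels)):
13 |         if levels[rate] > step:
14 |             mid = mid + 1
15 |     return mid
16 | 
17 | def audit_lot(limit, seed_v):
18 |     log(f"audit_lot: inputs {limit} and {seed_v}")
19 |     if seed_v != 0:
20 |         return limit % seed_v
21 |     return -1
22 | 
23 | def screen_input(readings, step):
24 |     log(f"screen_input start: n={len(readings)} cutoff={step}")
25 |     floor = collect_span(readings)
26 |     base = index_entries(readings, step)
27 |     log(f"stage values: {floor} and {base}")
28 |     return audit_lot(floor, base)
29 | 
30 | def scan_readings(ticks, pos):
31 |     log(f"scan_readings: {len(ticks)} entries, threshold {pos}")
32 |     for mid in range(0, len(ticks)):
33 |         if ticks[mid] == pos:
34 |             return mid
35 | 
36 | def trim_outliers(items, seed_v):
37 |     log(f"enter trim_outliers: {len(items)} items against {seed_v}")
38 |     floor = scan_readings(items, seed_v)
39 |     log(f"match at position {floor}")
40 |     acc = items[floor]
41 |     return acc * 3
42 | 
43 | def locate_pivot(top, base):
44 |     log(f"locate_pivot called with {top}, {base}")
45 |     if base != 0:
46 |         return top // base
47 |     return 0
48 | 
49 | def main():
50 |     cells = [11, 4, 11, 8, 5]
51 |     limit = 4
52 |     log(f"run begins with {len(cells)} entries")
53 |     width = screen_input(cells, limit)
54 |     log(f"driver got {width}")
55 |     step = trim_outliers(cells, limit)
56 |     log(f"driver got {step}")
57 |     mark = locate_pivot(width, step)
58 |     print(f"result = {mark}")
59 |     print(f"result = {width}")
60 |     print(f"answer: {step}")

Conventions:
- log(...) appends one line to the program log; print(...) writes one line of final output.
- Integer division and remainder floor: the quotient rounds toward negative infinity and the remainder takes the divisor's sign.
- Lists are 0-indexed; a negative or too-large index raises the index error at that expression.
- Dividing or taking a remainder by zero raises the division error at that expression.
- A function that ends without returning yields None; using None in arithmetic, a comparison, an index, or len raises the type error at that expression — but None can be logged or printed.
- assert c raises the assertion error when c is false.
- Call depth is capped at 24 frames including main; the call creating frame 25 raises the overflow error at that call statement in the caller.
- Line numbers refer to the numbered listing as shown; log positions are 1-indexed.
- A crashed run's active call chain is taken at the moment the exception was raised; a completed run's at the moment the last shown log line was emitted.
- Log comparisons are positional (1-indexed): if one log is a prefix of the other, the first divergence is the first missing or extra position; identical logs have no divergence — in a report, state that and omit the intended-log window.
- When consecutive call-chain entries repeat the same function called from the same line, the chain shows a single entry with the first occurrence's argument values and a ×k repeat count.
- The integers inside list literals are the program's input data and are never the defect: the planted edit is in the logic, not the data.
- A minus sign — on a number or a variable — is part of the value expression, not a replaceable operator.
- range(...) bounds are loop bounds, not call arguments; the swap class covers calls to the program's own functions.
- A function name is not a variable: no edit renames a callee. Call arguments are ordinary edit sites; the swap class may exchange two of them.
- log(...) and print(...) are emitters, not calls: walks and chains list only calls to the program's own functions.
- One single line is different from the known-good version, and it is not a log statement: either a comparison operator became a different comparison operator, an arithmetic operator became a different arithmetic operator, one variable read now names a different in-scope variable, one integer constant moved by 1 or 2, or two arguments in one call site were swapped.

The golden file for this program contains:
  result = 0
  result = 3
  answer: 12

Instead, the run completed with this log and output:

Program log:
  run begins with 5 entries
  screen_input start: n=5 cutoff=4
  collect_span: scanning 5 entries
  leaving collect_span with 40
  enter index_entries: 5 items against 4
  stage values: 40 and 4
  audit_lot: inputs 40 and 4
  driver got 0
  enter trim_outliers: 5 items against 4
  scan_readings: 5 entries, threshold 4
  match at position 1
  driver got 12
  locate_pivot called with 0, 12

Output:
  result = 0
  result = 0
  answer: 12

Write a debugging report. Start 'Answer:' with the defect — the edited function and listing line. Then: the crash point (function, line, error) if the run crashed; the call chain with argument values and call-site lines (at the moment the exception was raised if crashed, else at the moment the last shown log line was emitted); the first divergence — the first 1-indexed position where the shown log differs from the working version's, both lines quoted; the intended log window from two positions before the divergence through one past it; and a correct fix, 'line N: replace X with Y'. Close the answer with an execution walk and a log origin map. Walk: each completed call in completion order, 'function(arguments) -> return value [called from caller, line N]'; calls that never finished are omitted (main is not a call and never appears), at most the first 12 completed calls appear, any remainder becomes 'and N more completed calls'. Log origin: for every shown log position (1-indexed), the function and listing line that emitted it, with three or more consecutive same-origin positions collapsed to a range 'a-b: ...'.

Answer: the defect is in collect_span at line 3.
Key observation: At log position 4 the runs split — shown 'leaving collect_span with 40', but the working version logs 'leaving collect_span with 39'.
Call chain: main -> locate_pivot(0, 12) (called at line 57).
First divergence: position 4 — shown 'leaving collect_span with 40', intended 'leaving collect_span with 39'.
Intended log window:
  2: screen_input start: n=5 cutoff=4
  3: collect_span: scanning 5 entries
  4: leaving collect_span with 39
  5: enter index_entries: 5 items against 4
Execution walk:
  collect_span([11, 4, 11, 8, 5]) -> 40  [called from screen_input, line 25]
  index_entries([11, 4, 11, 8, 5], 4) -> 4  [called from screen_input, line 26]
  audit_lot(40, 4) -> 0  [called from screen_input, line 28]
  screen_input([11, 4, 11, 8, 5], 4) -> 0  [called from main, line 53]
  scan_readings([11, 4, 11, 8, 5], 4) -> 1  [called from trim_outliers, line 38]
  trim_outliers([11, 4, 11, 8, 5], 4) -> 12  [called from main, line 55]
  locate_pivot(0, 12) -> 0  [called from main, line 57]
Log origins:
  1: emitted by main (line 52)
  2: emitted by screen_input (line 24)
  3: emitted by collect_span (line 2)
  4: emitted by collect_span (line 6)
  5: emitted by index_entries (line 10)
  6: emitted by screen_input (line 27)
  7: emitted by audit_lot (line 18)
  8: emitted by main (line 54)
  9: emitted by trim_outliers (line 37)
  10: emitted by scan_readings (line 31)
  11: emitted by trim_outliers (line 39)
  12: emitted by main (line 56)
  13: emitted by locate_pivot (line 44)
A correct fix: line 3: replace `1` with `0`.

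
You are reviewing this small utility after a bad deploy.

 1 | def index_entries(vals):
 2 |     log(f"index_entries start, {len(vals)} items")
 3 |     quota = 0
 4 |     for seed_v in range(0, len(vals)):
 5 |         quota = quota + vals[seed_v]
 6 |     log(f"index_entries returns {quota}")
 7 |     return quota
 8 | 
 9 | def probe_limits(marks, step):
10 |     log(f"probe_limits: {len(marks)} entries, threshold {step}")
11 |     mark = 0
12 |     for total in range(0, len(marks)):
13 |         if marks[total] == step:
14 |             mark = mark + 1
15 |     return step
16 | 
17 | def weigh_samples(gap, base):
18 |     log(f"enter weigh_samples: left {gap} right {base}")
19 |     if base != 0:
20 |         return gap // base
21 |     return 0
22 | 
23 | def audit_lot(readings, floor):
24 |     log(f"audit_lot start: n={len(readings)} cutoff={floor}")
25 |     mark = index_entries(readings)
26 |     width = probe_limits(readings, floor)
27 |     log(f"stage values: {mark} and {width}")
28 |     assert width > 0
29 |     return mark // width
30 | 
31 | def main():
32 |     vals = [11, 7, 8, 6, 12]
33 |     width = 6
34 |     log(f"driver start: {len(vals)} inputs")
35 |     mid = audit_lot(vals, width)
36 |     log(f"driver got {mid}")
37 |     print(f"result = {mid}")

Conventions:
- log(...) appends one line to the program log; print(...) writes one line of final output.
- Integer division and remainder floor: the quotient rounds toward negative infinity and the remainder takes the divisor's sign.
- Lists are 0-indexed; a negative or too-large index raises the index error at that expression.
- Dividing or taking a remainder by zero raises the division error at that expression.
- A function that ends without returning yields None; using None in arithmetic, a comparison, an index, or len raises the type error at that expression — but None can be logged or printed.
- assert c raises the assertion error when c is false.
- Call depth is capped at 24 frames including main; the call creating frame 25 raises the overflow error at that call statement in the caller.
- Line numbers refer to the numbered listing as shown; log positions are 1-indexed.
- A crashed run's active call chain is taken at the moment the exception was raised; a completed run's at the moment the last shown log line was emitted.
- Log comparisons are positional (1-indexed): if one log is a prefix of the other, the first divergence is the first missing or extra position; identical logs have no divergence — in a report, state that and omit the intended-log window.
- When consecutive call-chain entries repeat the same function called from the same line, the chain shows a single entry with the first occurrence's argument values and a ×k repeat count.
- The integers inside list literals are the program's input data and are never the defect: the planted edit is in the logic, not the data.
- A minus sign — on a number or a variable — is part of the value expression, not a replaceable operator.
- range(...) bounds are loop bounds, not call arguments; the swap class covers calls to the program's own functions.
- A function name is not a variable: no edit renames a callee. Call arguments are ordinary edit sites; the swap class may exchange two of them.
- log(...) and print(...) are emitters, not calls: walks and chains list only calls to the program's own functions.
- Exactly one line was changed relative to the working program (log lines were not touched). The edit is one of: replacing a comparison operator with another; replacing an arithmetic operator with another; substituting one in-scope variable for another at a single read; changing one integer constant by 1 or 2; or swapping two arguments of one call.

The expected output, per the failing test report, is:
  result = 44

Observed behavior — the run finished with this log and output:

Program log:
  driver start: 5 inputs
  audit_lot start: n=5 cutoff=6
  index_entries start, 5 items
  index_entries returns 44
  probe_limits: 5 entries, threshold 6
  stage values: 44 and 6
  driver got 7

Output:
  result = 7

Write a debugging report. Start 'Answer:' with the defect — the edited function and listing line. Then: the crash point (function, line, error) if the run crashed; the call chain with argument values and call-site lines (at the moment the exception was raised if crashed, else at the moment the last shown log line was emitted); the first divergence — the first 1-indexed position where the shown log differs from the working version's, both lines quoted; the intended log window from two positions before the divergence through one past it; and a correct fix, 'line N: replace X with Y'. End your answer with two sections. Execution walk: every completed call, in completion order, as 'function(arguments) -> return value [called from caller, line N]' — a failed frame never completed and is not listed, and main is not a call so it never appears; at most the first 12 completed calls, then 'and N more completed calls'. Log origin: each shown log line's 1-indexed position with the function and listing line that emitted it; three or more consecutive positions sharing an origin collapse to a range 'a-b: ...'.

Answer: the defect is in probe_limits at line 15.
Key fact: The earliest visible damage is log position 6 — 'stage values: 44 and 6' rather than the intended 'stage values: 44 and 1'.
Call chain: main.
First divergence: position 6 — shown 'stage values: 44 and 6', intended 'stage values: 44 and 1'.
Intended log window:
  4: index_entries returns 44
  5: probe_limits: 5 entries, threshold 6
  6: stage values: 44 and 1
  7: driver got 44
Execution walk:
  index_entries([11, 7, 8, 6, 12]) -> 44  [called from audit_lot, line 25]
  probe_limits([11, 7, 8, 6, 12], 6) -> 6  [called from audit_lot, line 26]
  audit_lot([11, 7, 8, 6, 12], 6) -> 7  [called from main, line 35]
Log line origins:
  1: logged in main at line 34
  2: logged in audit_lot at line 24
  3: logged in index_entries at line 2
  4: logged in index_entries at line 6
  5: logged in probe_limits at line 10
  6: logged in audit_lot at line 27
  7: logged in main at line 36
A correct fix: line 15: replace `step` with `mark`.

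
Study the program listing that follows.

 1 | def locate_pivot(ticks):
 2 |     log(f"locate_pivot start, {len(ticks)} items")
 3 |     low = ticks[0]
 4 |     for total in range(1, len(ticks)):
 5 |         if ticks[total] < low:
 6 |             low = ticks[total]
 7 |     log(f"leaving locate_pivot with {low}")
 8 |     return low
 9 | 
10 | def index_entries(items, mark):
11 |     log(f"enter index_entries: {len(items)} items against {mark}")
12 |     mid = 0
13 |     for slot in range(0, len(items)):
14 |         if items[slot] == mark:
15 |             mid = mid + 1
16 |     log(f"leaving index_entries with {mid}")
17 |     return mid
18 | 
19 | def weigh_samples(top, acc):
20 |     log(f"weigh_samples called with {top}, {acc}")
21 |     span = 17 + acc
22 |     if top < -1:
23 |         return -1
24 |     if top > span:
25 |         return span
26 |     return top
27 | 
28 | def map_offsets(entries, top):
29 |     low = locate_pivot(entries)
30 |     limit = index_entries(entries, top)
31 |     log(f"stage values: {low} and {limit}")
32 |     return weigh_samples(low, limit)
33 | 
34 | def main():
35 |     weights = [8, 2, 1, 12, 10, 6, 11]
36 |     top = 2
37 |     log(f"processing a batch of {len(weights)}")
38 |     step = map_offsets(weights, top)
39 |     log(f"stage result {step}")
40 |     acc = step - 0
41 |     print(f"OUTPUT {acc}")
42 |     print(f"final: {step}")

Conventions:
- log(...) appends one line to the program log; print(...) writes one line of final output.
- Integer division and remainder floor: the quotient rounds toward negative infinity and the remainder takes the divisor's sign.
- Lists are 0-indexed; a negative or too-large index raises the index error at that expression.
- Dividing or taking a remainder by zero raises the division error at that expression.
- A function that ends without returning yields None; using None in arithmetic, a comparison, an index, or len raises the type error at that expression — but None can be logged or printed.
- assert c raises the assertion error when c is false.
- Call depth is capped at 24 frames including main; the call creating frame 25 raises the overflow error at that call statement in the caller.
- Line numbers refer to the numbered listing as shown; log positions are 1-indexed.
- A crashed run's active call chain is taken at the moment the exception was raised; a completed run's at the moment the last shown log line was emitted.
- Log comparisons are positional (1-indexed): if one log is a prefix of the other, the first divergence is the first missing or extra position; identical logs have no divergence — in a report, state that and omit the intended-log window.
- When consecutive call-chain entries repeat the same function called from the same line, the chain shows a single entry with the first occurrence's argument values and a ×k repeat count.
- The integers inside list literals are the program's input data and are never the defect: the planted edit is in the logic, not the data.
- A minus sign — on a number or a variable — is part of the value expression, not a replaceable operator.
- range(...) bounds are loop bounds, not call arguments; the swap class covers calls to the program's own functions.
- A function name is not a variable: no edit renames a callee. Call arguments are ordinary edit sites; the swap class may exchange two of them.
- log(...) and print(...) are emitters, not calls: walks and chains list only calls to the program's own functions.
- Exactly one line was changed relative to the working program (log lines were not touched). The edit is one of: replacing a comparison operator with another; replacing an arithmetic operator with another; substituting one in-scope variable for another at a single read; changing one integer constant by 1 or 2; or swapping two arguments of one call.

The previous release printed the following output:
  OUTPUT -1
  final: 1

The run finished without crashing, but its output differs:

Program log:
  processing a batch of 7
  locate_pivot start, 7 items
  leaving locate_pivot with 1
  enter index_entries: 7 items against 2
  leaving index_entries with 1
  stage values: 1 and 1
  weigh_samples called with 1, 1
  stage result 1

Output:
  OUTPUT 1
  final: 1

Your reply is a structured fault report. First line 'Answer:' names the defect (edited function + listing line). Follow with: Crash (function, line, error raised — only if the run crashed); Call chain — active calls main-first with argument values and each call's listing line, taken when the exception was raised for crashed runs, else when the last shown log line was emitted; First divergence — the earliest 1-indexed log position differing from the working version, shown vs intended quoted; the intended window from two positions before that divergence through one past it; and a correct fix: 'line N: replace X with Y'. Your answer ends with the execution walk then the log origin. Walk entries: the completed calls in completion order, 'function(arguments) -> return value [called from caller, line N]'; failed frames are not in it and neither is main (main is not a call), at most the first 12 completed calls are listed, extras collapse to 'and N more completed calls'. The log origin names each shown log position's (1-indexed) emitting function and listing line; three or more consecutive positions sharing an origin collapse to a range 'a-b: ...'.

Answer: the defect is in main at line 40.
Key observation: The two runs log identically and part ways only at the printed values.
Call chain: main.
First divergence: there is none — every log position agrees.
Execution walk:
  locate_pivot([8, 2, 1, 12, 10, 6, 11]) -> 1  [called from map_offsets, line 29]
  index_entries([8, 2, 1, 12, 10, 6, 11], 2) -> 1  [called from map_offsets, line 30]
  weigh_samples(1, 1) -> 1  [called from map_offsets, line 32]
  map_offsets([8, 2, 1, 12, 10, 6, 11], 2) -> 1  [called from main, line 38]
Origin of each log line:
  1: emitted by main (line 37)
  2: emitted by locate_pivot (line 2)
  3: emitted by locate_pivot (line 7)
  4: emitted by index_entries (line 11)
  5: emitted by index_entries (line 16)
  6: emitted by map_offsets (line 31)
  7: emitted by weigh_samples (line 20)
  8: emitted by main (line 39)
A correct fix: line 40: replace `0` with `2`.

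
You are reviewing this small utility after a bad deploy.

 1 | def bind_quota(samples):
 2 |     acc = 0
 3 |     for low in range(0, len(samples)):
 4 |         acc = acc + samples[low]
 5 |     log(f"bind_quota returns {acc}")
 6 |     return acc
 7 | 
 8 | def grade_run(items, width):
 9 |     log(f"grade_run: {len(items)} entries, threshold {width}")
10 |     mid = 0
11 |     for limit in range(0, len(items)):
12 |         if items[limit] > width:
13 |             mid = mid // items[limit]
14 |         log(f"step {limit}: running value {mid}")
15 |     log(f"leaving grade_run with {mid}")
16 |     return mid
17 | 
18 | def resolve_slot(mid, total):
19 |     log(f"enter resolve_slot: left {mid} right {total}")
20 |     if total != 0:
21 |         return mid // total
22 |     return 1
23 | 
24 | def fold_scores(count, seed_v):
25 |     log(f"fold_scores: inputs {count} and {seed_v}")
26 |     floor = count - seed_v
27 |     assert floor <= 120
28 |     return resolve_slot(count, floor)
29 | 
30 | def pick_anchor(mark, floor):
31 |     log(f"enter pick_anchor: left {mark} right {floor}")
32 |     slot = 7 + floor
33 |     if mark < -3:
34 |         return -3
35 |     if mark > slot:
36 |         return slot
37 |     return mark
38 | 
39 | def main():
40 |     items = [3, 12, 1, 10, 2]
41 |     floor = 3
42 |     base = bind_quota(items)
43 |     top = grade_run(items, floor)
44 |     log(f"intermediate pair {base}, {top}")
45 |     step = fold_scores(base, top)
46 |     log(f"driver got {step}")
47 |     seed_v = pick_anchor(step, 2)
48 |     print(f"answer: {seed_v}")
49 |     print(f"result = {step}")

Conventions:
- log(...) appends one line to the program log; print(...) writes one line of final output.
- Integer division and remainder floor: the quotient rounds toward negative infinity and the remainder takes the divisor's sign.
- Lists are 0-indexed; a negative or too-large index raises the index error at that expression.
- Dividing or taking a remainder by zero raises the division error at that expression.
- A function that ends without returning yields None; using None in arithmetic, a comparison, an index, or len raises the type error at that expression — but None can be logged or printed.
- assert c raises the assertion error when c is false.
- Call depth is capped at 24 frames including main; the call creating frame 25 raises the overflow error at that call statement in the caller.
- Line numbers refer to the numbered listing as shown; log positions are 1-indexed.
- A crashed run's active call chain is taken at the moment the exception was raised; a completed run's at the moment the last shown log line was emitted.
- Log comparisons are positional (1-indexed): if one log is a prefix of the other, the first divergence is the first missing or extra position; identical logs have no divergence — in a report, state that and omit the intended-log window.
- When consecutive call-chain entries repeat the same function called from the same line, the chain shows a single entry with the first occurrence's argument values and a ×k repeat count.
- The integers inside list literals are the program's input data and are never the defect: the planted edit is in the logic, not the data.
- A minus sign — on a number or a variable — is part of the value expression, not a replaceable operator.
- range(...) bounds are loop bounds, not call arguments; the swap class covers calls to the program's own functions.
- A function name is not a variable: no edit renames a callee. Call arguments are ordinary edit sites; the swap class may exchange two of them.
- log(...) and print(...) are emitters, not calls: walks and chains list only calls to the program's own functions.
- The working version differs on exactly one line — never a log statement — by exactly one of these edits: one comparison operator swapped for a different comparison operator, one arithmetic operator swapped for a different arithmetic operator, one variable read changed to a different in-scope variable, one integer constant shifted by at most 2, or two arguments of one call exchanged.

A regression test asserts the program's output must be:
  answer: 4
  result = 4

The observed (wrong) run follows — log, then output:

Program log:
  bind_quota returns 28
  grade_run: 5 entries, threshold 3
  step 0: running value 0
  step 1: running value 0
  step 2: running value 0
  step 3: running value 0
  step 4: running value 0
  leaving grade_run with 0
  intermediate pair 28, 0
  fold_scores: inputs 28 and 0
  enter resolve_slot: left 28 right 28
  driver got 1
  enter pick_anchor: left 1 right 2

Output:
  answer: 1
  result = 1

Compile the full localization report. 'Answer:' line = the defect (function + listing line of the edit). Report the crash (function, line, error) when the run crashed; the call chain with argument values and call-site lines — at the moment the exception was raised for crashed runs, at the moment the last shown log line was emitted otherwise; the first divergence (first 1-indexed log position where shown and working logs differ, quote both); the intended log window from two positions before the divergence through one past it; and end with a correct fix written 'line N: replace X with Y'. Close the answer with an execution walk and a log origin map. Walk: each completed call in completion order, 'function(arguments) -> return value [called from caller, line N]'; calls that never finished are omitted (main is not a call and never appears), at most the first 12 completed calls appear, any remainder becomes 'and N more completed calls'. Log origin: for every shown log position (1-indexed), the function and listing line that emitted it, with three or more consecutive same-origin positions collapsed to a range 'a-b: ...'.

Answer: the defect is in grade_run at line 13.
The tell: The earliest visible damage is log position 4 — 'step 1: running value 0' rather than the intended 'step 1: running value 12'.
Call chain: main -> pick_anchor(1, 2) (called at line 47).
First divergence: position 4; shown 'step 1: running value 0' vs intended 'step 1: running value 12'.
Intended log window:
  2: grade_run: 5 entries, threshold 3
  3: step 0: running value 0
  4: step 1: running value 12
  5: step 2: running value 12
Execution walk:
  bind_quota([3, 12, 1, 10, 2]) -> 28  [called from main, line 42]
  grade_run([3, 12, 1, 10, 2], 3) -> 0  [called from main, line 43]
  resolve_slot(28, 28) -> 1  [called from fold_scores, line 28]
  fold_scores(28, 0) -> 1  [called from main, line 45]
  pick_anchor(1, 2) -> 1  [called from main, line 47]
Log origin:
  1: emitted by bind_quota (line 5)
  2: emitted by grade_run (line 9)
  3-7: emitted by grade_run (line 14)
  8: emitted by grade_run (line 15)
  9: emitted by main (line 44)
  10: emitted by fold_scores (line 25)
  11: emitted by resolve_slot (line 19)
  12: emitted by main (line 46)
  13: emitted by pick_anchor (line 31)
A correct fix: line 13: replace `//` with `+`.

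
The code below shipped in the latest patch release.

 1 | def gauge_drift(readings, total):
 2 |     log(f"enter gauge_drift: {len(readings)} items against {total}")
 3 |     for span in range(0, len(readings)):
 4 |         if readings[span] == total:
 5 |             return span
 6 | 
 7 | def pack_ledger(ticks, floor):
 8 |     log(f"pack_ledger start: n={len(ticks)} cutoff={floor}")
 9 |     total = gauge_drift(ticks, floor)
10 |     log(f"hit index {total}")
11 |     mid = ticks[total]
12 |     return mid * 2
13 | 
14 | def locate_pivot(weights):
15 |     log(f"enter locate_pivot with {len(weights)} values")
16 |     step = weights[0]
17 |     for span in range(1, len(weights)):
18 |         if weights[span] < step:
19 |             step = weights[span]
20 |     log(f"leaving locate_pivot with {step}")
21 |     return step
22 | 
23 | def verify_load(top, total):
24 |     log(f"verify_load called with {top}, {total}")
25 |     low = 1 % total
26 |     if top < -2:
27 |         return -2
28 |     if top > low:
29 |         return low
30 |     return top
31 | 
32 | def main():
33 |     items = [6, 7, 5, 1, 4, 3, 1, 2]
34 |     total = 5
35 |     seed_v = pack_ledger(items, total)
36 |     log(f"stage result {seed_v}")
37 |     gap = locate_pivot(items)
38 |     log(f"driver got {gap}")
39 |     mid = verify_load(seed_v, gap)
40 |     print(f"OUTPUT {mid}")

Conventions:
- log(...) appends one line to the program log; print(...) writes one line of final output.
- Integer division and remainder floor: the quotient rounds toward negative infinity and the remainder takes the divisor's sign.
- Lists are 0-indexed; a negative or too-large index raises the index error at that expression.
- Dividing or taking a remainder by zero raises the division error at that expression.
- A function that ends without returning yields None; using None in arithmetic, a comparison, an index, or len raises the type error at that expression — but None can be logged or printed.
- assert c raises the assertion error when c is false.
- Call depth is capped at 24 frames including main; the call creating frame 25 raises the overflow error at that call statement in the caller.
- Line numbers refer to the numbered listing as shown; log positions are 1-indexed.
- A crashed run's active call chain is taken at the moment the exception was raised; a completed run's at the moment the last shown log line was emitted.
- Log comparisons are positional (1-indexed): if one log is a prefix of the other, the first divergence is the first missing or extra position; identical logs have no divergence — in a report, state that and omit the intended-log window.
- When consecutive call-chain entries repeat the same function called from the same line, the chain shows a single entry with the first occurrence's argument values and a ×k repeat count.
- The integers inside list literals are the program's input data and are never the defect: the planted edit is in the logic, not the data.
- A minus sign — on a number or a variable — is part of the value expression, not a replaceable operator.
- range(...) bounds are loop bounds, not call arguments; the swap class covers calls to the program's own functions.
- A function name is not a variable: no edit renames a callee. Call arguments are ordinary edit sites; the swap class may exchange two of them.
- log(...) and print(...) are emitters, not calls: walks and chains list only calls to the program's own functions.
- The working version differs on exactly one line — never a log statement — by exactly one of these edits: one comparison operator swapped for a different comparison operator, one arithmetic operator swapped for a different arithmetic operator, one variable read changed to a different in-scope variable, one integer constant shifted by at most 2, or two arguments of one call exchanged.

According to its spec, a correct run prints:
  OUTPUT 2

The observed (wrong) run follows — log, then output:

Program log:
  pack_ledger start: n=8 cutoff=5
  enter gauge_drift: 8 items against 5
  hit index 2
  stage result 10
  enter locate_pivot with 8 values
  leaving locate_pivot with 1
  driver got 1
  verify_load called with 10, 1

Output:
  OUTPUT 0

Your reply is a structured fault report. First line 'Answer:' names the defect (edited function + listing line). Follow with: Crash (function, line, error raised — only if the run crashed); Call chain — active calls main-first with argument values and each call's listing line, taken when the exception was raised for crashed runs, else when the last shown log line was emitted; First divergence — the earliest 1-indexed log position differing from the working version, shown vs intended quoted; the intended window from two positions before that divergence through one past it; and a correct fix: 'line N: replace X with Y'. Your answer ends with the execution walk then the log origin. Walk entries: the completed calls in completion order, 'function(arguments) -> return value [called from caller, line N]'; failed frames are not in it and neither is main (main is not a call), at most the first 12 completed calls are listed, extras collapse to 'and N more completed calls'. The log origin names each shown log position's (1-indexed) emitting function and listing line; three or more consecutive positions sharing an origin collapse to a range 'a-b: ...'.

Answer: the defect is in verify_load at line 25.
The tell: The logs agree in full; only the final output differs.
Call chain: main -> verify_load(10, 1) (called at line 39).
First divergence: none; the two logs match at every position.
Execution walk:
  gauge_drift([6, 7, 5, 1, 4, 3, 1, 2], 5) -> 2  [called from pack_ledger, line 9]
  pack_ledger([6, 7, 5, 1, 4, 3, 1, 2], 5) -> 10  [called from main, line 35]
  locate_pivot([6, 7, 5, 1, 4, 3, 1, 2]) -> 1  [called from main, line 37]
  verify_load(10, 1) -> 0  [called from main, line 39]
Log origin:
  1: from pack_ledger, line 8
  2: from gauge_drift, line 2
  3: from pack_ledger, line 10
  4: from main, line 36
  5: from locate_pivot, line 15
  6: from locate_pivot, line 20
  7: from main, line 38
  8: from verify_load, line 24
A correct fix: line 25: replace `%` with `+`.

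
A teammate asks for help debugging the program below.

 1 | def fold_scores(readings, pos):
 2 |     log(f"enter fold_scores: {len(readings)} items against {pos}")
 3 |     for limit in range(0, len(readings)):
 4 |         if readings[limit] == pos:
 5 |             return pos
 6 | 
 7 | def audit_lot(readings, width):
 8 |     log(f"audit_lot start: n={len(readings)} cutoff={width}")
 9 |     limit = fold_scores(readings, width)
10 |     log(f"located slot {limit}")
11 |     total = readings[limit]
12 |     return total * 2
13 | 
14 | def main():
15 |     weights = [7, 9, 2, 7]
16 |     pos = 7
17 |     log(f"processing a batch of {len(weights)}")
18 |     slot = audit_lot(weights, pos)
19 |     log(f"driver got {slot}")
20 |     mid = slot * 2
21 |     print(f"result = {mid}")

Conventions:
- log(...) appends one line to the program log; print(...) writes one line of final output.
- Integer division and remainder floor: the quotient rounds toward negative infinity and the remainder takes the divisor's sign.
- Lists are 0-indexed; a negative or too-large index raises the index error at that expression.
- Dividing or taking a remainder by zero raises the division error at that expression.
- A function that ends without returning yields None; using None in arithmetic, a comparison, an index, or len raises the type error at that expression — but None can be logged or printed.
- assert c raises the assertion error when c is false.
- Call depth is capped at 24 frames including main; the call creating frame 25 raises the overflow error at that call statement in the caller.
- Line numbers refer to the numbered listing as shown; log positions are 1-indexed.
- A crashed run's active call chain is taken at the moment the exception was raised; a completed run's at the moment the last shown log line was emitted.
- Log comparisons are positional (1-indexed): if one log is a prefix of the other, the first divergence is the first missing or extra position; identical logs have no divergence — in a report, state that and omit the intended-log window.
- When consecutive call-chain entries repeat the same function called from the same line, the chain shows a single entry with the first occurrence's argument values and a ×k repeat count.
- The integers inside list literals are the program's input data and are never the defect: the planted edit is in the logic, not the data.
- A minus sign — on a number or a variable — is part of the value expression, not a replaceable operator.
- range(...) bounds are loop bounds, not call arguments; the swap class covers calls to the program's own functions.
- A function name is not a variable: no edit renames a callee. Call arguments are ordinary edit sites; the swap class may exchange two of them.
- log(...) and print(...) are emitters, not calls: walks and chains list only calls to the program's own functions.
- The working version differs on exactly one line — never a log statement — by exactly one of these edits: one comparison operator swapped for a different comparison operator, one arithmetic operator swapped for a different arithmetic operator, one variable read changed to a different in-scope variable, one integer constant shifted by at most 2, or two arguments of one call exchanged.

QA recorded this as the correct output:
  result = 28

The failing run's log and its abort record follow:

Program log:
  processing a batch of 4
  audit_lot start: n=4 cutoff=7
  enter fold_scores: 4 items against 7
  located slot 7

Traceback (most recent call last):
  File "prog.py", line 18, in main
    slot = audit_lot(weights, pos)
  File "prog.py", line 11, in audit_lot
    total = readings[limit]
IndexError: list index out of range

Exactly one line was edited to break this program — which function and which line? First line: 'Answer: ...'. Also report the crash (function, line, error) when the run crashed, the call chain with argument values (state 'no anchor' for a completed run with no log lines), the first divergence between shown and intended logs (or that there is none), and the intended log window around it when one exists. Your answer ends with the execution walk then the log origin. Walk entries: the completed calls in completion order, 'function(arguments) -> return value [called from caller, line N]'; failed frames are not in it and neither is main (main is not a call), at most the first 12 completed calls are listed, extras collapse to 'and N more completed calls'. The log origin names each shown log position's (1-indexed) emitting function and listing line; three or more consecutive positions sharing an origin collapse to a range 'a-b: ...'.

Answer: the defect is in fold_scores at line 5.
Core observation: Position 4 is the first bad log line: 'located slot 7' should read 'located slot 0'.
Crash: audit_lot, line 11, IndexError.
Call chain: main -> audit_lot([7, 9, 2, 7], 7) (called at line 18).
First divergence: at position 4 the run shows 'located slot 7' where the working version logs 'located slot 0'.
Intended log window:
  2: audit_lot start: n=4 cutoff=7
  3: enter fold_scores: 4 items against 7
  4: located slot 0
  5: driver got 14
Execution walk:
  fold_scores([7, 9, 2, 7], 7) -> 7  [called from audit_lot, line 9]
Log origin:
  1: emitted by main (line 17)
  2: emitted by audit_lot (line 8)
  3: emitted by fold_scores (line 2)
  4: emitted by audit_lot (line 10)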